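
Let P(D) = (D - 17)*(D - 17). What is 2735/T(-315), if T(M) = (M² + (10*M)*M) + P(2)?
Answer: 547/218340 ≈ 0.0025053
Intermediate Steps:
P(D) = (-17 + D)² (P(D) = (-17 + D)*(-17 + D) = (-17 + D)²)
T(M) = 225 + 11*M² (T(M) = (M² + (10*M)*M) + (-17 + 2)² = (M² + 10*M²) + (-15)² = 11*M² + 225 = 225 + 11*M²)
2735/T(-315) = 2735/(225 + 11*(-315)²) = 2735/(225 + 11*99225) = 2735/(225 + 1091475) = 2735/1091700 = 2735*(1/1091700) = 547/218340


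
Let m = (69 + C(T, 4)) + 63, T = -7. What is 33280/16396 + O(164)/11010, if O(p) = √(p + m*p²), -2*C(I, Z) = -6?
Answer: 8320/4099 + √907781/5505 ≈ 2.2028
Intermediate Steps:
C(I, Z) = 3 (C(I, Z) = -½*(-6) = 3)
m = 135 (m = (69 + 3) + 63 = 72 + 63 = 135)
O(p) = √(p + 135*p²)
33280/16396 + O(164)/11010 = 33280/16396 + √(164*(1 + 135*164))/11010 = 33280*(1/16396) + √(164*(1 + 22140))*(1/11010) = 8320/4099 + √(164*22141)*(1/11010) = 8320/4099 + √3631124*(1/11010) = 8320/4099 + (2*√907781)*(1/11010) = 8320/4099 + √907781/5505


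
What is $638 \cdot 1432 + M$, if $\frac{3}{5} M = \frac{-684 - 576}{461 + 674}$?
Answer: $\frac{207390412}{227} \approx 9.1361 \cdot 10^{5}$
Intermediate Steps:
$M = - \frac{420}{227}$ ($M = \frac{5 \frac{-684 - 576}{461 + 674}}{3} = \frac{5 \left(- \frac{1260}{1135}\right)}{3} = \frac{5 \left(\left(-1260\right) \frac{1}{1135}\right)}{3} = \frac{5}{3} \left(- \frac{252}{227}\right) = - \frac{420}{227} \approx -1.8502$)
$638 \cdot 1432 + M = 638 \cdot 1432 - \frac{420}{227} = 913616 - \frac{420}{227} = \frac{207390412}{227}$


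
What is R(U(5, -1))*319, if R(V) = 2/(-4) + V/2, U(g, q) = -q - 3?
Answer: -957/2 ≈ -478.50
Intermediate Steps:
U(g, q) = -3 - q
R(V) = -1/2 + V/2 (R(V) = 2*(-1/4) + V*(1/2) = -1/2 + V/2)
R(U(5, -1))*319 = (-1/2 + (-3 - 1*(-1))/2)*319 = (-1/2 + (-3 + 1)/2)*319 = (-1/2 + (1/2)*(-2))*319 = (-1/2 - 1)*319 = -3/2*319 = -957/2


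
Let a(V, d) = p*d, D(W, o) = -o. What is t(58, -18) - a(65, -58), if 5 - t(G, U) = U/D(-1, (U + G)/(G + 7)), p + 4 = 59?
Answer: 12663/4 ≈ 3165.8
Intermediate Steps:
p = 55 (p = -4 + 59 = 55)
a(V, d) = 55*d
t(G, U) = 5 + U*(7 + G)/(G + U) (t(G, U) = 5 - U/((-(U + G)/(G + 7))) = 5 - U/((-(G + U)/(7 + G))) = 5 - U*(-(7 + G)/(G + U)) = 5 - (-1)*U*(7 + G)/(G + U) = 5 + U*(7 + G)/(G + U))
t(58, -18) - a(65, -58) = (5*58 + 12*(-18) + 58*(-18))/(58 - 18) - 55*(-58) = (290 - 216 - 1044)/40 - 1*(-3190) = (1/40)*(-970) + 3190 = -97/4 + 3190 = 12663/4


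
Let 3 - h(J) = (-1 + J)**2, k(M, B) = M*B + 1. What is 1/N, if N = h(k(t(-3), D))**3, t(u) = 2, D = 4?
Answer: -1/226981 ≈ -4.4057e-6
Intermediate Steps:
k(M, B) = 1 + B*M (k(M, B) = B*M + 1 = 1 + B*M)
h(J) = 3 - (-1 + J)**2
N = -226981 (N = (3 - (-1 + (1 + 4*2))**2)**3 = (3 - (-1 + (1 + 8))**2)**3 = (3 - (-1 + 9)**2)**3 = (3 - 1*8**2)**3 = (3 - 1*64)**3 = (3 - 64)**3 = (-61)**3 = -226981)
1/N = 1/(-226981) = -1/226981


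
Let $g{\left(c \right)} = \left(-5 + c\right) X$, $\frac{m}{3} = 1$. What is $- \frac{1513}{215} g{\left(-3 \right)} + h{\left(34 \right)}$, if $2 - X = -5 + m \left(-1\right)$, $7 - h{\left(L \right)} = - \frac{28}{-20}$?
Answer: $\frac{122244}{215} \approx 568.58$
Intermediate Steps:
$m = 3$ ($m = 3 \cdot 1 = 3$)
$h{\left(L \right)} = \frac{28}{5}$ ($h{\left(L \right)} = 7 - - \frac{28}{-20} = 7 - \left(-28\right) \left(- \frac{1}{20}\right) = 7 - \frac{7}{5} = \frac{28}{5}$)
$X = 10$ ($X = 2 - \left(-5 + 3 \left(-1\right)\right) = 2 - \left(-5 - 3\right) = 2 - -8 = 2 + 8 = 10$)
$g{\left(c \right)} = -50 + 10 c$ ($g{\left(c \right)} = \left(-5 + c\right) 10 = -50 + 10 c$)
$- \frac{1513}{215} g{\left(-3 \right)} + h{\left(34 \right)} = - \frac{1513}{215} \left(-50 + 10 \left(-3\right)\right) + \frac{28}{5} = \left(-1513\right) \frac{1}{215} \left(-50 - 30\right) + \frac{28}{5} = \left(- \frac{1513}{215}\right) \left(-80\right) + \frac{28}{5} = \frac{24208}{43} + \frac{28}{5} = \frac{122244}{215}$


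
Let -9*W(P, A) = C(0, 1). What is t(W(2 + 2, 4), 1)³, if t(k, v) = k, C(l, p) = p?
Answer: -1/729 ≈ -0.0013717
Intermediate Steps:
W(P, A) = -⅑ (W(P, A) = -⅑*1 = -⅑)
t(W(2 + 2, 4), 1)³ = (-⅑)³ = -1/729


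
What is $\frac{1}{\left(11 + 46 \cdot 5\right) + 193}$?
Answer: $\frac{1}{434} \approx 0.0023041$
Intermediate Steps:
$\frac{1}{\left(11 + 46 \cdot 5\right) + 193} = \frac{1}{\left(11 + 230\right) + 193} = \frac{1}{241 + 193} = \frac{1}{434}$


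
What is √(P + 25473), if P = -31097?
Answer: 2*I*√1406 ≈ 74.993*I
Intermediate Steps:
√(P + 25473) = √(-31097 + 25473) = √(-5624) = 2*I*√1406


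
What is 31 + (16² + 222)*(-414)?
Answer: -197861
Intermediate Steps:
31 + (16² + 222)*(-414) = 31 + (256 + 222)*(-414) = 31 + 478*(-414) = 31 - 197892 = -197861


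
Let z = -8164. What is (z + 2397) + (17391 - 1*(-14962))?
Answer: 26586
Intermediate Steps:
(z + 2397) + (17391 - 1*(-14962)) = (-8164 + 2397) + (17391 - 1*(-14962)) = -5767 + (17391 + 14962) = -5767 + 32353 = 26586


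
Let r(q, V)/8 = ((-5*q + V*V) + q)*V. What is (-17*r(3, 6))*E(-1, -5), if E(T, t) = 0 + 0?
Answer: 0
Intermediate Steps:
E(T, t) = 0
r(q, V) = 8*V*(V**2 - 4*q) (r(q, V) = 8*(((-5*q + V*V) + q)*V) = 8*(((-5*q + V**2) + q)*V) = 8*(((V**2 - 5*q) + q)*V) = 8*((V**2 - 4*q)*V) = 8*(V*(V**2 - 4*q)) = 8*V*(V**2 - 4*q))
(-17*r(3, 6))*E(-1, -5) = -136*6*(6**2 - 4*3)*0 = -136*6*(36 - 12)*0 = -136*6*24*0 = -17*1152*0 = -19584*0 = 0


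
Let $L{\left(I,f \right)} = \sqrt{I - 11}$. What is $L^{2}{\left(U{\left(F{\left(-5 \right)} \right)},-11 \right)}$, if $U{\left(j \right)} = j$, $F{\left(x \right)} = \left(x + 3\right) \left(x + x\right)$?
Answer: $9$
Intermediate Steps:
$F{\left(x \right)} = 2 x \left(3 + x\right)$ ($F{\left(x \right)} = \left(3 + x\right) 2 x = 2 x \left(3 + x\right)$)
$L{\left(I,f \right)} = \sqrt{-11 + I}$
$L^{2}{\left(U{\left(F{\left(-5 \right)} \right)},-11 \right)} = \left(\sqrt{-11 + 2 \left(-5\right) \left(3 - 5\right)}\right)^{2} = \left(\sqrt{-11 + 2 \left(-5\right) \left(-2\right)}\right)^{2} = \left(\sqrt{-11 + 20}\right)^{2} = \left(\sqrt{9}\right)^{2} = 3^{2} = 9$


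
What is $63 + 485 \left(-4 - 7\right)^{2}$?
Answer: $58748$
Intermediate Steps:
$63 + 485 \left(-4 - 7\right)^{2} = 63 + 485 \left(-11\right)^{2} = 63 + 485 \cdot 121 = 63 + 58685 = 58748$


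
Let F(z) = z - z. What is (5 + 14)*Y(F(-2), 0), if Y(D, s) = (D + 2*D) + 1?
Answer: 19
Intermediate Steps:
F(z) = 0
Y(D, s) = 1 + 3*D (Y(D, s) = 3*D + 1 = 1 + 3*D)
(5 + 14)*Y(F(-2), 0) = (5 + 14)*(1 + 3*0) = 19*(1 + 0) = 19*1 = 19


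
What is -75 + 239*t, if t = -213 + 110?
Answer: -24692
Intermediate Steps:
t = -103
-75 + 239*t = -75 + 239*(-103) = -75 - 24617 = -24692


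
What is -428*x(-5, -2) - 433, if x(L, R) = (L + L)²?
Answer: -43233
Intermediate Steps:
x(L, R) = 4*L² (x(L, R) = (2*L)² = 4*L²)
-428*x(-5, -2) - 433 = -1712*(-5)² - 433 = -1712*25 - 433 = -428*100 - 433 = -42800 - 433 = -43233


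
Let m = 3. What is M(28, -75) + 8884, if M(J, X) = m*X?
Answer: 8659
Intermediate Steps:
M(J, X) = 3*X
M(28, -75) + 8884 = 3*(-75) + 8884 = -225 + 8884 = 8659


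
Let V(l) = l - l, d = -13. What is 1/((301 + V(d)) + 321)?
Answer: 1/622 ≈ 0.0016077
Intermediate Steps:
V(l) = 0
1/((301 + V(d)) + 321) = 1/((301 + 0) + 321) = 1/(301 + 321) = 1/622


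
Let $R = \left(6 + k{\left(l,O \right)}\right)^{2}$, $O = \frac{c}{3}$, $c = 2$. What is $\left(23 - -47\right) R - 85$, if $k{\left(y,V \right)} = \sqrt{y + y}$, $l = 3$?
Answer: $2855 + 840 \sqrt{6} \approx 4912.6$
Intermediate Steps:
$O = \frac{2}{3} \approx 0.66667$
$k{\left(y,V \right)} = \sqrt{2} \sqrt{y}$ ($k{\left(y,V \right)} = \sqrt{2 y} = \sqrt{2} \sqrt{y}$)
$R = \left(6 + \sqrt{6}\right)^{2}$ ($R = \left(6 + \sqrt{2} \sqrt{3}\right)^{2} = \left(6 + \sqrt{6}\right)^{2} \approx 71.394$)
$\left(23 - -47\right) R - 85 = \left(23 - -47\right) \left(6 + \sqrt{6}\right)^{2} - 85 = \left(23 + 47\right) \left(6 + \sqrt{6}\right)^{2} - 85 = 70 \left(6 + \sqrt{6}\right)^{2} - 85 = -85 + 70 \left(6 + \sqrt{6}\right)^{2}$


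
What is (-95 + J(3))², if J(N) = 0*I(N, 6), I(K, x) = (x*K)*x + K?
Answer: 9025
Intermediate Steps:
I(K, x) = K + K*x² (I(K, x) = (K*x)*x + K = K*x² + K = K + K*x²)
J(N) = 0 (J(N) = 0*(N*(1 + 6²)) = 0*(N*(1 + 36)) = 0*(N*37) = 0*(37*N) = 0)
(-95 + J(3))² = (-95 + 0)² = (-95)² = 9025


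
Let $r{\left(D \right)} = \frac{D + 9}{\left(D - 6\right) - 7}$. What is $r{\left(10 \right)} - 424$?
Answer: $- \frac{1291}{3} \approx -430.33$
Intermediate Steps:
$r{\left(D \right)} = \frac{9 + D}{-13 + D}$ ($r{\left(D \right)} = \frac{9 + D}{\left(-6 + D\right) - 7} = \frac{9 + D}{-13 + D}$)
$r{\left(10 \right)} - 424 = \frac{9 + 10}{-13 + 10} - 424 = \frac{1}{-3} \cdot 19 - 424 = \left(- \frac{1}{3}\right) 19 - 424 = - \frac{19}{3} - 424 = - \frac{1291}{3}$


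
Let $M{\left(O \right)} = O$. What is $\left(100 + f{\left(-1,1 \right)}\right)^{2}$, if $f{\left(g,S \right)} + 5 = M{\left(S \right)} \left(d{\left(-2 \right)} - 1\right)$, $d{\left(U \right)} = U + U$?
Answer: $8100$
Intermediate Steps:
$d{\left(U \right)} = 2 U$
$f{\left(g,S \right)} = -5 - 5 S$ ($f{\left(g,S \right)} = -5 + S \left(2 \left(-2\right) - 1\right) = -5 + S \left(-4 - 1\right) = -5 + S \left(-5\right) = -5 - 5 S$)
$\left(100 + f{\left(-1,1 \right)}\right)^{2} = \left(100 - 10\right)^{2} = 90^{2} = 8100$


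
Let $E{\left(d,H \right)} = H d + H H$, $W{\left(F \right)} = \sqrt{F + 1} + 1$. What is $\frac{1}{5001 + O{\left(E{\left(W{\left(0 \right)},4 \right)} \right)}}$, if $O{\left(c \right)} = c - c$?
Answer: $\frac{1}{5001} \approx 0.00019996$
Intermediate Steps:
$W{\left(F \right)} = 1 + \sqrt{1 + F}$ ($W{\left(F \right)} = \sqrt{1 + F} + 1 = 1 + \sqrt{1 + F}$)
$E{\left(d,H \right)} = H^{2} + H d$ ($E{\left(d,H \right)} = H d + H^{2} = H^{2} + H d$)
$O{\left(c \right)} = 0$
$\frac{1}{5001 + O{\left(E{\left(W{\left(0 \right)},4 \right)} \right)}} = \frac{1}{5001 + 0} = \frac{1}{5001}$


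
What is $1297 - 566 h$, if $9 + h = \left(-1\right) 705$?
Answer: $405421$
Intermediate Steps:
$h = -714$ ($h = -9 - 705 = -714$)
$1297 - 566 h = 1297 - -404124 = 1297 + 404124 = 405421$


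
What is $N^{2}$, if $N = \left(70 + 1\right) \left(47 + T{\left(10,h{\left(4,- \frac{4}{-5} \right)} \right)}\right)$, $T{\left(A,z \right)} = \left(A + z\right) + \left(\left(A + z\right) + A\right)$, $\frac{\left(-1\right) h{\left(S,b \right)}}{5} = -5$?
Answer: $81306289$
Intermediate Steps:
$h{\left(S,b \right)} = 25$ ($h{\left(S,b \right)} = \left(-5\right) \left(-5\right) = 25$)
$T{\left(A,z \right)} = 2 z + 3 A$ ($T{\left(A,z \right)} = \left(A + z\right) + \left(z + 2 A\right) = 2 z + 3 A$)
$N = 9017$ ($N = \left(70 + 1\right) \left(47 + \left(2 \cdot 25 + 3 \cdot 10\right)\right) = 71 \left(47 + \left(50 + 30\right)\right) = 71 \left(47 + 80\right) = 71 \cdot 127 = 9017$)
$N^{2} = 9017^{2} = 81306289$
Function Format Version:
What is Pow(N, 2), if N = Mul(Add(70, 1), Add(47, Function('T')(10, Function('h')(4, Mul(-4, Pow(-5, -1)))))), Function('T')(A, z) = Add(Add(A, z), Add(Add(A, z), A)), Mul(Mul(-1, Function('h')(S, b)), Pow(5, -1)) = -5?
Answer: 81306289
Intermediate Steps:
Function('h')(S, b) = 25 (Function('h')(S, b) = Mul(-5, -5) = 25)
Function('T')(A, z) = Add(Mul(2, z), Mul(3, A)) (Function('T')(A, z) = Add(Add(A, z), Add(z, Mul(2, A))) = Add(Mul(2, z), Mul(3, A)))
N = 9017 (N = Mul(Add(70, 1), Add(47, Add(Mul(2, 25), Mul(3, 10)))) = Mul(71, Add(47, Add(50, 30))) = Mul(71, Add(47, 80)) = Mul(71, 127) = 9017)
Pow(N, 2) = Pow(9017, 2) = 81306289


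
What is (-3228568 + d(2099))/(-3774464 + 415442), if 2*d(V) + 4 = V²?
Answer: 2051339/6718044 ≈ 0.30535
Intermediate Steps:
d(V) = -2 + V²/2
(-3228568 + d(2099))/(-3774464 + 415442) = (-3228568 + (-2 + (½)*2099²))/(-3774464 + 415442) = (-3228568 + (-2 + (½)*4405801))/(-3359022) = (-3228568 + (-2 + 4405801/2))*(-1/3359022) = (-3228568 + 4405797/2)*(-1/3359022) = -2051339/2*(-1/3359022) = 2051339/6718044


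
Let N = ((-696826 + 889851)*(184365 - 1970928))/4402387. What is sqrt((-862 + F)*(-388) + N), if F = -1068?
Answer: sqrt(12995107518583157935)/4402387 ≈ 818.84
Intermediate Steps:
N = -344851323075/4402387 (N = (193025*(-1786563))*(1/4402387) = -344851323075*1/4402387 = -344851323075/4402387 ≈ -78333.)
sqrt((-862 + F)*(-388) + N) = sqrt((-862 - 1068)*(-388) - 344851323075/4402387) = sqrt(-1930*(-388) - 344851323075/4402387) = sqrt(748840 - 344851323075/4402387) = sqrt(2951832158005/4402387) = sqrt(12995107518583157935)/4402387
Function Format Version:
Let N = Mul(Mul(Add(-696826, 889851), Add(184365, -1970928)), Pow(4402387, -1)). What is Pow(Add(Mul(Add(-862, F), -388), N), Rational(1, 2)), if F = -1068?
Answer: Mul(Rational(1, 4402387), Pow(12995107518583157935, Rational(1, 2))) ≈ 818.84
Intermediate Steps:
N = Rational(-344851323075, 4402387) (N = Mul(Mul(193025, -1786563), Rational(1, 4402387)) = Mul(-344851323075, Rational(1, 4402387)) = Rational(-344851323075, 4402387) ≈ -78333.)
Pow(Add(Mul(Add(-862, F), -388), N), Rational(1, 2)) = Pow(Add(Mul(Add(-862, -1068), -388), Rational(-344851323075, 4402387)), Rational(1, 2)) = Pow(Add(Mul(-1930, -388), Rational(-344851323075, 4402387)), Rational(1, 2)) = Pow(Add(748840, Rational(-344851323075, 4402387)), Rational(1, 2)) = Pow(Rational(2951832158005, 4402387), Rational(1, 2)) = Mul(Rational(1, 4402387), Pow(12995107518583157935, Rational(1, 2)))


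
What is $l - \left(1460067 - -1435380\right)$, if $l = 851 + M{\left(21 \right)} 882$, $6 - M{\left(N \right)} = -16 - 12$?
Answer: $-2864608$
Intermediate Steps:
$M{\left(N \right)} = 34$ ($M{\left(N \right)} = 6 - \left(-16 - 12\right) = 6 - -28 = 6 + 28 = 34$)
$l = 30839$ ($l = 851 + 34 \cdot 882 = 851 + 29988 = 30839$)
$l - \left(1460067 - -1435380\right) = 30839 - \left(1460067 - -1435380\right) = 30839 - \left(1460067 + 1435380\right) = 30839 - 2895447 = -2864608$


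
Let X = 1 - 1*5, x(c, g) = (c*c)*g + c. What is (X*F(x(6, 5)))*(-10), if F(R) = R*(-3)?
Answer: -22320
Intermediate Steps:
x(c, g) = c + g*c² (x(c, g) = c²*g + c = g*c² + c = c + g*c²)
F(R) = -3*R
X = -4 (X = 1 - 5 = -4)
(X*F(x(6, 5)))*(-10) = -(-12)*6*(1 + 6*5)*(-10) = -(-12)*6*(1 + 30)*(-10) = -(-12)*6*31*(-10) = -(-12)*186*(-10) = -4*(-558)*(-10) = 2232*(-10) = -22320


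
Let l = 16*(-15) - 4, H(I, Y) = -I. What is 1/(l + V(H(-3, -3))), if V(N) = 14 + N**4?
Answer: -1/149 ≈ -0.0067114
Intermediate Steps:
l = -244 (l = -240 - 4 = -244)
1/(l + V(H(-3, -3))) = 1/(-244 + (14 + (-1*(-3))**4)) = 1/(-244 + (14 + 3**4)) = 1/(-244 + (14 + 81)) = 1/(-244 + 95) = 1/(-149) = -1/149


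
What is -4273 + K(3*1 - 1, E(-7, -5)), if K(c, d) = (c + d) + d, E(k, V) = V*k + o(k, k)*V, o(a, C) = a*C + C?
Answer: -4621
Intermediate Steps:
o(a, C) = C + C*a (o(a, C) = C*a + C = C + C*a)
E(k, V) = V*k + V*k*(1 + k) (E(k, V) = V*k + (k*(1 + k))*V = V*k + V*k*(1 + k))
K(c, d) = c + 2*d
-4273 + K(3*1 - 1, E(-7, -5)) = -4273 + ((3*1 - 1) + 2*(-5*(-7)*(2 - 7))) = -4273 + ((3 - 1) + 2*(-5*(-7)*(-5))) = -4273 + (2 + 2*(-175)) = -4273 + (2 - 350) = -4273 - 348 = -4621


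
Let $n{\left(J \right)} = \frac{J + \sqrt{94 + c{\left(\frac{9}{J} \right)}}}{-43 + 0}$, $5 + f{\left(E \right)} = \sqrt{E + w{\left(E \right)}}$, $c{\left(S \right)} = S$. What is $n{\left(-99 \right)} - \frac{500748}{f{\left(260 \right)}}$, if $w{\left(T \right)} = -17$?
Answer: $- \frac{53819619}{4687} - \frac{2253366 \sqrt{3}}{109} - \frac{\sqrt{11363}}{473} \approx -47290.0$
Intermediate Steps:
$f{\left(E \right)} = -5 + \sqrt{-17 + E}$ ($f{\left(E \right)} = -5 + \sqrt{E - 17} = -5 + \sqrt{-17 + E}$)
$n{\left(J \right)} = - \frac{J}{43} - \frac{\sqrt{94 + \frac{9}{J}}}{43}$ ($n{\left(J \right)} = \frac{J + \sqrt{94 + \frac{9}{J}}}{-43 + 0} = \frac{J + \sqrt{94 + \frac{9}{J}}}{-43} = \left(J + \sqrt{94 + \frac{9}{J}}\right) \left(- \frac{1}{43}\right) = - \frac{J}{43} - \frac{\sqrt{94 + \frac{9}{J}}}{43}$)
$n{\left(-99 \right)} - \frac{500748}{f{\left(260 \right)}} = \left(\left(- \frac{1}{43}\right) \left(-99\right) - \frac{\sqrt{\frac{9 + 94 \left(-99\right)}{-99}}}{43}\right) - \frac{500748}{-5 + \sqrt{-17 + 260}} = \left(\frac{99}{43} - \frac{\sqrt{- \frac{9 - 9306}{99}}}{43}\right) - \frac{500748}{-5 + \sqrt{243}} = \left(\frac{99}{43} - \frac{\sqrt{\left(- \frac{1}{99}\right) \left(-9297\right)}}{43}\right) - \frac{500748}{-5 + 9 \sqrt{3}} = \left(\frac{99}{43} - \frac{\sqrt{\frac{1033}{11}}}{43}\right) - \frac{500748}{-5 + 9 \sqrt{3}} = \left(\frac{99}{43} - \frac{\frac{1}{11} \sqrt{11363}}{43}\right) - \frac{500748}{-5 + 9 \sqrt{3}} = \left(\frac{99}{43} - \frac{\sqrt{11363}}{473}\right) - \frac{500748}{-5 + 9 \sqrt{3}} = \frac{99}{43} - \frac{500748}{-5 + 9 \sqrt{3}} - \frac{\sqrt{11363}}{473}$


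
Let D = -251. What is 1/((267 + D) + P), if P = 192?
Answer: 1/208 ≈ 0.0048077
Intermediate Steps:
1/((267 + D) + P) = 1/((267 - 251) + 192) = 1/(16 + 192) = 1/208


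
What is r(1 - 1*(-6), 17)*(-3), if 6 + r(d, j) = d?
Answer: -3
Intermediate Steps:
r(d, j) = -6 + d
r(1 - 1*(-6), 17)*(-3) = (-6 + (1 - 1*(-6)))*(-3) = (-6 + (1 + 6))*(-3) = (-6 + 7)*(-3) = 1*(-3) = -3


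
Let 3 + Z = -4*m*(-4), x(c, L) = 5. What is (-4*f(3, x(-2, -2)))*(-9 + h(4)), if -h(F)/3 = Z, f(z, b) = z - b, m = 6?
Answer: -2304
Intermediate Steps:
Z = 93 (Z = -3 - 4*6*(-4) = -3 - 24*(-4) = -3 + 96 = 93)
h(F) = -279 (h(F) = -3*93 = -279)
(-4*f(3, x(-2, -2)))*(-9 + h(4)) = (-4*(3 - 1*5))*(-9 - 279) = -4*(3 - 5)*(-288) = -4*(-2)*(-288) = 8*(-288) = -2304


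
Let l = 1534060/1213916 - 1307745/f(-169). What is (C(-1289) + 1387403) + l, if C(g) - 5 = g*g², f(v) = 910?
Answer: -10746943372916809/5021198 ≈ -2.1403e+9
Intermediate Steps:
C(g) = 5 + g³ (C(g) = 5 + g*g² = 5 + g³)
l = -7209529931/5021198 (l = 1534060/1213916 - 1307745/910 = 1534060*(1/1213916) - 1307745*1/910 = 34865/27589 - 261549/182 = -7209529931/5021198 ≈ -1435.8)
(C(-1289) + 1387403) + l = ((5 + (-1289)³) + 1387403) - 7209529931/5021198 = ((5 - 2141700569) + 1387403) - 7209529931/5021198 = (-2141700564 + 1387403) - 7209529931/5021198 = -2140313161 - 7209529931/5021198 = -10746943372916809/5021198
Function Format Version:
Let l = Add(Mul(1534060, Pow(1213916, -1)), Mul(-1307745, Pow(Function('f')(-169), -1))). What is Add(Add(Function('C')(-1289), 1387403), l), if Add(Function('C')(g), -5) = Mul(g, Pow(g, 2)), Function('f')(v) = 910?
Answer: Rational(-10746943372916809, 5021198) ≈ -2.1403e+9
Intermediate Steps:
Function('C')(g) = Add(5, Pow(g, 3)) (Function('C')(g) = Add(5, Mul(g, Pow(g, 2))) = Add(5, Pow(g, 3)))
l = Rational(-7209529931, 5021198) (l = Add(Mul(1534060, Pow(1213916, -1)), Mul(-1307745, Pow(910, -1))) = Add(Mul(1534060, Rational(1, 1213916)), Mul(-1307745, Rational(1, 910))) = Add(Rational(34865, 27589), Rational(-261549, 182)) = Rational(-7209529931, 5021198) ≈ -1435.8)
Add(Add(Function('C')(-1289), 1387403), l) = Add(Add(Add(5, Pow(-1289, 3)), 1387403), Rational(-7209529931, 5021198)) = Add(Add(Add(5, -2141700569), 1387403), Rational(-7209529931, 5021198)) = Add(Add(-2141700564, 1387403), Rational(-7209529931, 5021198)) = Add(-2140313161, Rational(-7209529931, 5021198)) = Rational(-10746943372916809, 5021198)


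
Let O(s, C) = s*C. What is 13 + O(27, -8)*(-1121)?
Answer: 242149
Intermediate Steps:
O(s, C) = C*s
13 + O(27, -8)*(-1121) = 13 - 8*27*(-1121) = 13 - 216*(-1121) = 13 + 242136 = 242149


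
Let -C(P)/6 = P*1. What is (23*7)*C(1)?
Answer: -966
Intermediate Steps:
C(P) = -6*P
(23*7)*C(1) = (23*7)*(-6*1) = 161*(-6) = -966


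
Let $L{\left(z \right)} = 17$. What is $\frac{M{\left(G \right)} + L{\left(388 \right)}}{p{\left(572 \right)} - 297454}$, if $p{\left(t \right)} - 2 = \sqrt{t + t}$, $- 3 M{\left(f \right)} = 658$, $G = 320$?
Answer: $\frac{45138341}{66358268370} + \frac{607 \sqrt{286}}{132716536740} \approx 0.0006803$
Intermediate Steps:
$M{\left(f \right)} = - \frac{658}{3}$ ($M{\left(f \right)} = \left(- \frac{1}{3}\right) 658 = - \frac{658}{3}$)
$p{\left(t \right)} = 2 + \sqrt{2} \sqrt{t}$ ($p{\left(t \right)} = 2 + \sqrt{t + t} = 2 + \sqrt{2 t} = 2 + \sqrt{2} \sqrt{t}$)
$\frac{M{\left(G \right)} + L{\left(388 \right)}}{p{\left(572 \right)} - 297454} = \frac{- \frac{658}{3} + 17}{\left(2 + \sqrt{2} \sqrt{572}\right) - 297454} = - \frac{607}{3 \left(\left(2 + \sqrt{2} \cdot 2 \sqrt{143}\right) - 297454\right)} = - \frac{607}{3 \left(\left(2 + 2 \sqrt{286}\right) - 297454\right)} = - \frac{607}{3 \left(-297452 + 2 \sqrt{286}\right)}$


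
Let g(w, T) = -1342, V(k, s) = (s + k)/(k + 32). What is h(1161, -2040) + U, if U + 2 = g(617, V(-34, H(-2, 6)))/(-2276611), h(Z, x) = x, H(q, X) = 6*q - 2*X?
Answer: -4648838320/2276611 ≈ -2042.0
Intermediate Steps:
H(q, X) = -2*X + 6*q
V(k, s) = (k + s)/(32 + k)
U = -4551880/2276611 (U = -2 - 1342/(-2276611) = -2 - 1342*(-1/2276611) = -2 + 1342/2276611 = -4551880/2276611 ≈ -1.9994)
h(1161, -2040) + U = -2040 - 4551880/2276611 = -4648838320/2276611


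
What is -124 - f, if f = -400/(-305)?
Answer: -7644/61 ≈ -125.31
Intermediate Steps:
f = 80/61 (f = -400*(-1/305) = 80/61 ≈ 1.3115)
-124 - f = -124 - 1*80/61 = -124 - 80/61 = -7644/61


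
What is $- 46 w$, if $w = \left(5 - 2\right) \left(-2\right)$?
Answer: $276$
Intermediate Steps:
$w = -6$ ($w = 3 \left(-2\right) = -6$)
$- 46 w = - 46 \left(-6\right) = \left(-1\right) \left(-276\right) = 276$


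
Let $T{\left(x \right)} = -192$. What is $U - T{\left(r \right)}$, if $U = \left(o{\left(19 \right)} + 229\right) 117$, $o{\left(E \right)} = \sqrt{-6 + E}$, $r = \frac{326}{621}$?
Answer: $26985 + 117 \sqrt{13} \approx 27407.0$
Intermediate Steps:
$r = \frac{326}{621}$ ($r = 326 \cdot \frac{1}{621} = \frac{326}{621} \approx 0.52496$)
$U = 26793 + 117 \sqrt{13}$ ($U = \left(\sqrt{-6 + 19} + 229\right) 117 = \left(\sqrt{13} + 229\right) 117 = \left(229 + \sqrt{13}\right) 117 = 26793 + 117 \sqrt{13} \approx 27215.0$)
$U - T{\left(r \right)} = \left(26793 + 117 \sqrt{13}\right) - -192 = \left(26793 + 117 \sqrt{13}\right) + 192 = 26985 + 117 \sqrt{13}$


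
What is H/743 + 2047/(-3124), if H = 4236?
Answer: 11712343/2321132 ≈ 5.0460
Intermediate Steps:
H/743 + 2047/(-3124) = 4236/743 + 2047/(-3124) = 4236*(1/743) + 2047*(-1/3124) = 4236/743 - 2047/3124 = 11712343/2321132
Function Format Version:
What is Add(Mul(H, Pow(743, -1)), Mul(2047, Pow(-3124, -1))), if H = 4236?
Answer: Rational(11712343, 2321132) ≈ 5.0460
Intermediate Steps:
Add(Mul(H, Pow(743, -1)), Mul(2047, Pow(-3124, -1))) = Add(Mul(4236, Pow(743, -1)), Mul(2047, Pow(-3124, -1))) = Add(Mul(4236, Rational(1, 743)), Mul(2047, Rational(-1, 3124))) = Add(Rational(4236, 743), Rational(-2047, 3124)) = Rational(11712343, 2321132)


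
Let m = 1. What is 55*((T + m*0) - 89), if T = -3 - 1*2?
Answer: -5170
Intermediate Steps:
T = -5 (T = -3 - 2 = -5)
55*((T + m*0) - 89) = 55*((-5 + 1*0) - 89) = 55*((-5 + 0) - 89) = 55*(-5 - 89) = 55*(-94) = -5170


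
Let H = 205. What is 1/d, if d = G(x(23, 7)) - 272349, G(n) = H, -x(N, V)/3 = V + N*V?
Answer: -1/272144 ≈ -3.6745e-6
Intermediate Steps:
x(N, V) = -3*V - 3*N*V (x(N, V) = -3*(V + N*V) = -3*V - 3*N*V)
G(n) = 205
d = -272144 (d = 205 - 272349 = -272144)
1/d = 1/(-272144) = -1/272144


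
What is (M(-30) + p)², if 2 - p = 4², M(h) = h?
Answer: 1936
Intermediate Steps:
p = -14 (p = 2 - 1*4² = 2 - 1*16 = 2 - 16 = -14)
(M(-30) + p)² = (-30 - 14)² = (-44)² = 1936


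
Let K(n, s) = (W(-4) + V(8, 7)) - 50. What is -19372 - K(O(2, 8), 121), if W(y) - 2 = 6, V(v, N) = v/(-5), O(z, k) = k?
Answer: -96642/5 ≈ -19328.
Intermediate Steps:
V(v, N) = -v/5 (V(v, N) = v*(-1/5) = -v/5)
W(y) = 8 (W(y) = 2 + 6 = 8)
K(n, s) = -218/5 (K(n, s) = (8 - 1/5*8) - 50 = (8 - 8/5) - 50 = 32/5 - 50 = -218/5)
-19372 - K(O(2, 8), 121) = -19372 - 1*(-218/5) = -19372 + 218/5 = -96642/5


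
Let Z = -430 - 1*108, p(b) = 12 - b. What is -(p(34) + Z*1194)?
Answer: 642394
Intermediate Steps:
Z = -538 (Z = -430 - 108 = -538)
-(p(34) + Z*1194) = -((12 - 1*34) - 538*1194) = -((12 - 34) - 642372) = -(-22 - 642372) = -1*(-642394) = 642394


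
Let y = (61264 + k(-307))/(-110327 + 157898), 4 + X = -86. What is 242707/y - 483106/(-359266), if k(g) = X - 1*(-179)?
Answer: 691341383822470/3673674483 ≈ 1.8819e+5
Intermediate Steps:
X = -90 (X = -4 - 86 = -90)
k(g) = 89 (k(g) = -90 - 1*(-179) = -90 + 179 = 89)
y = 20451/15857 (y = (61264 + 89)/(-110327 + 157898) = 61353/47571 = 61353*(1/47571) = 20451/15857 ≈ 1.2897)
242707/y - 483106/(-359266) = 242707/(20451/15857) - 483106/(-359266) = 242707*(15857/20451) - 483106*(-1/359266) = 3848604899/20451 + 241553/179633 = 691341383822470/3673674483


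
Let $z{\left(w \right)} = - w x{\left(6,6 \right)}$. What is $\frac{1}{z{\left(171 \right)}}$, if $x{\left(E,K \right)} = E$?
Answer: $- \frac{1}{1026} \approx -0.00097466$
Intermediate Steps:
$z{\left(w \right)} = - 6 w$ ($z{\left(w \right)} = - w 6 = - 6 w$)
$\frac{1}{z{\left(171 \right)}} = \frac{1}{\left(-6\right) 171} = \frac{1}{-1026} = - \frac{1}{1026}$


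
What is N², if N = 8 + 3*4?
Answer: 400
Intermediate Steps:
N = 20 (N = 8 + 12 = 20)
N² = 20² = 400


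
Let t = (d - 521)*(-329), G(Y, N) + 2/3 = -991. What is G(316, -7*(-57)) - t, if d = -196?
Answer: -710654/3 ≈ -2.3688e+5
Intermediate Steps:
G(Y, N) = -2975/3 (G(Y, N) = -⅔ - 991 = -2975/3)
t = 235893 (t = (-196 - 521)*(-329) = -717*(-329) = 235893)
G(316, -7*(-57)) - t = -2975/3 - 1*235893 = -2975/3 - 235893 = -710654/3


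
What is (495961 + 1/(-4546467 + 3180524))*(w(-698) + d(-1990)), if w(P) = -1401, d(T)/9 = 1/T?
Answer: -944371173246239889/1359113285 ≈ -6.9484e+8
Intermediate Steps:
d(T) = 9/T
(495961 + 1/(-4546467 + 3180524))*(w(-698) + d(-1990)) = (495961 + 1/(-4546467 + 3180524))*(-1401 + 9/(-1990)) = (495961 + 1/(-1365943))*(-1401 + 9*(-1/1990)) = (495961 - 1/1365943)*(-1401 - 9/1990) = (677454456222/1365943)*(-2787999/1990) = -944371173246239889/1359113285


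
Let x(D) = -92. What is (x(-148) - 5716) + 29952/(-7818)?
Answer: -7572816/1303 ≈ -5811.8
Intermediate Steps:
(x(-148) - 5716) + 29952/(-7818) = (-92 - 5716) + 29952/(-7818) = -5808 + 29952*(-1/7818) = -5808 - 4992/1303 = -7572816/1303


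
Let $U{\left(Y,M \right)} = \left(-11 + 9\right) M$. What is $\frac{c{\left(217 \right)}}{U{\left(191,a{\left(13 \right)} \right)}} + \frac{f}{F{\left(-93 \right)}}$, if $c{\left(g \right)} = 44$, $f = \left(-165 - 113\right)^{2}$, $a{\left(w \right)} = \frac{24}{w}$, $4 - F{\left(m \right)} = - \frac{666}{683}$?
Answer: $\frac{316466875}{20388} \approx 15522.0$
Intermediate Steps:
$F{\left(m \right)} = \frac{3398}{683}$ ($F{\left(m \right)} = 4 - - \frac{666}{683} = 4 + \frac{666}{683} = \frac{3398}{683}$)
$U{\left(Y,M \right)} = - 2 M$
$f = 77284$ ($f = \left(-278\right)^{2} = 77284$)
$\frac{c{\left(217 \right)}}{U{\left(191,a{\left(13 \right)} \right)}} + \frac{f}{F{\left(-93 \right)}} = \frac{44}{\left(-2\right) \frac{24}{13}} + \frac{77284}{\frac{3398}{683}} = \frac{44}{\left(-2\right) 24 \cdot \frac{1}{13}} + 77284 \cdot \frac{683}{3398} = \frac{44}{\left(-2\right) \frac{24}{13}} + \frac{26392486}{1699} = \frac{44}{- \frac{48}{13}} + \frac{26392486}{1699} = 44 \left(- \frac{13}{48}\right) + \frac{26392486}{1699} = - \frac{143}{12} + \frac{26392486}{1699} = \frac{316466875}{20388}$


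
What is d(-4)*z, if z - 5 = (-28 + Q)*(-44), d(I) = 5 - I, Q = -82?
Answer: 43605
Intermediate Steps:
z = 4845 (z = 5 + (-28 - 82)*(-44) = 5 - 110*(-44) = 5 + 4840 = 4845)
d(-4)*z = (5 - 1*(-4))*4845 = (5 + 4)*4845 = 9*4845 = 43605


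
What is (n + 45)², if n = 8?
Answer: 2809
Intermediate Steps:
(n + 45)² = (8 + 45)² = 53² = 2809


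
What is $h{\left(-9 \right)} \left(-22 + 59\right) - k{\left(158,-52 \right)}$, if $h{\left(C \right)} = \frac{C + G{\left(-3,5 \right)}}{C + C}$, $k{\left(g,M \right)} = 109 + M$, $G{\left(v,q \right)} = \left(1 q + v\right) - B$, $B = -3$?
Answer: $- \frac{439}{9} \approx -48.778$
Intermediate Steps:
$G{\left(v,q \right)} = 3 + q + v$ ($G{\left(v,q \right)} = \left(1 q + v\right) - -3 = \left(q + v\right) + 3 = 3 + q + v$)
$h{\left(C \right)} = \frac{5 + C}{2 C}$ ($h{\left(C \right)} = \frac{C + \left(3 + 5 - 3\right)}{C + C} = \frac{C + 5}{2 C} = \left(5 + C\right) \frac{1}{2 C} = \frac{5 + C}{2 C}$)
$h{\left(-9 \right)} \left(-22 + 59\right) - k{\left(158,-52 \right)} = \frac{5 - 9}{2 \left(-9\right)} \left(-22 + 59\right) - \left(109 - 52\right) = \frac{1}{2} \left(- \frac{1}{9}\right) \left(-4\right) 37 - 57 = \frac{2}{9} \cdot 37 - 57 = \frac{74}{9} - 57 = - \frac{439}{9}$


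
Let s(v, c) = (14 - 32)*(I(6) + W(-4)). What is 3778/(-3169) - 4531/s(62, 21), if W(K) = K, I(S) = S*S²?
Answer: -58109/12092904 ≈ -0.0048052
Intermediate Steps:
I(S) = S³
s(v, c) = -3816 (s(v, c) = (14 - 32)*(6³ - 4) = -18*(216 - 4) = -18*212 = -3816)
3778/(-3169) - 4531/s(62, 21) = 3778/(-3169) - 4531/(-3816) = 3778*(-1/3169) - 4531*(-1/3816) = -3778/3169 + 4531/3816 = -58109/12092904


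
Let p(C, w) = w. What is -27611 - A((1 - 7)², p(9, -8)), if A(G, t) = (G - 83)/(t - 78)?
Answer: -2374593/86 ≈ -27612.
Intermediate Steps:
A(G, t) = (-83 + G)/(-78 + t)
-27611 - A((1 - 7)², p(9, -8)) = -27611 - (-83 + (1 - 7)²)/(-78 - 8) = -27611 - (-83 + (-6)²)/(-86) = -27611 - (-1)*(-83 + 36)/86 = -27611 - (-1)*(-47)/86 = -27611 - 1*47/86 = -27611 - 47/86 = -2374593/86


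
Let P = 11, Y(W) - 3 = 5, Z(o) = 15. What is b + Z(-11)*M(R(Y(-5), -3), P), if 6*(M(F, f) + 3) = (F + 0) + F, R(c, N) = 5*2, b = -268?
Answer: -263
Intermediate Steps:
Y(W) = 8 (Y(W) = 3 + 5 = 8)
R(c, N) = 10
M(F, f) = -3 + F/3 (M(F, f) = -3 + ((F + 0) + F)/6 = -3 + (F + F)/6 = -3 + (2*F)/6 = -3 + F/3)
b + Z(-11)*M(R(Y(-5), -3), P) = -268 + 15*(-3 + (⅓)*10) = -268 + 15*(-3 + 10/3) = -268 + 15*(⅓) = -268 + 5 = -263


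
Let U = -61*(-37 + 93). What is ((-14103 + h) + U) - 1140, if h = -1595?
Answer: -20254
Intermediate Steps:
U = -3416 (U = -61*56 = -3416)
((-14103 + h) + U) - 1140 = ((-14103 - 1595) - 3416) - 1140 = (-15698 - 3416) - 1140 = -19114 - 1140 = -20254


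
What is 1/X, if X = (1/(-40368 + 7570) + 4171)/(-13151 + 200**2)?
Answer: 880593502/136800457 ≈ 6.4371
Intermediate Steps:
X = 136800457/880593502 (X = (1/(-32798) + 4171)/(-13151 + 40000) = (-1/32798 + 4171)/26849 = (136800457/32798)*(1/26849) = 136800457/880593502 ≈ 0.15535)
1/X = 1/(136800457/880593502) = 880593502/136800457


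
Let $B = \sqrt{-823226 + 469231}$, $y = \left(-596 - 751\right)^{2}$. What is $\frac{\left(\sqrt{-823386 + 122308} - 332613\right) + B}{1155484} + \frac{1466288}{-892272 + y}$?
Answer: $\frac{1387557569411}{1065514549308} + \frac{i \sqrt{353995}}{1155484} + \frac{i \sqrt{701078}}{1155484} \approx 1.3022 + 0.0012395 i$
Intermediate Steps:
$y = 1814409$ ($y = \left(-1347\right)^{2} = 1814409$)
$B = i \sqrt{353995}$ ($B = \sqrt{-353995} = i \sqrt{353995} \approx 594.97 i$)
$\frac{\left(\sqrt{-823386 + 122308} - 332613\right) + B}{1155484} + \frac{1466288}{-892272 + y} = \frac{\left(\sqrt{-823386 + 122308} - 332613\right) + i \sqrt{353995}}{1155484} + \frac{1466288}{-892272 + 1814409} = \left(\left(\sqrt{-701078} - 332613\right) + i \sqrt{353995}\right) \frac{1}{1155484} + \frac{1466288}{922137} = \left(\left(i \sqrt{701078} - 332613\right) + i \sqrt{353995}\right) \frac{1}{1155484} + 1466288 \cdot \frac{1}{922137} = \left(\left(-332613 + i \sqrt{701078}\right) + i \sqrt{353995}\right) \frac{1}{1155484} + \frac{1466288}{922137} = \left(-332613 + i \sqrt{353995} + i \sqrt{701078}\right) \frac{1}{1155484} + \frac{1466288}{922137} = \left(- \frac{332613}{1155484} + \frac{i \sqrt{353995}}{1155484} + \frac{i \sqrt{701078}}{1155484}\right) + \frac{1466288}{922137} = \frac{1387557569411}{1065514549308} + \frac{i \sqrt{353995}}{1155484} + \frac{i \sqrt{701078}}{1155484}$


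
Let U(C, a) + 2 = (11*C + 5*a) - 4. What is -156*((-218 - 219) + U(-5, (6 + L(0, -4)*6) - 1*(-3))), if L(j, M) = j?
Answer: 70668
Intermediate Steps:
U(C, a) = -6 + 5*a + 11*C (U(C, a) = -2 + ((11*C + 5*a) - 4) = -2 + ((5*a + 11*C) - 4) = -2 + (-4 + 5*a + 11*C) = -6 + 5*a + 11*C)
-156*((-218 - 219) + U(-5, (6 + L(0, -4)*6) - 1*(-3))) = -156*((-218 - 219) + (-6 + 5*((6 + 0*6) - 1*(-3)) + 11*(-5))) = -156*(-437 + (-6 + 5*((6 + 0) + 3) - 55)) = -156*(-437 + (-6 + 5*(6 + 3) - 55)) = -156*(-437 + (-6 + 5*9 - 55)) = -156*(-437 + (-6 + 45 - 55)) = -156*(-437 - 16) = -156*(-453) = 70668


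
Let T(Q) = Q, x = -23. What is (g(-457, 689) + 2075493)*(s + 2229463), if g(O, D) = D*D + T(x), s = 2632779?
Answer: 12399645788222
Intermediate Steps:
g(O, D) = -23 + D² (g(O, D) = D*D - 23 = D² - 23 = -23 + D²)
(g(-457, 689) + 2075493)*(s + 2229463) = ((-23 + 689²) + 2075493)*(2632779 + 2229463) = ((-23 + 474721) + 2075493)*4862242 = (474698 + 2075493)*4862242 = 2550191*4862242 = 12399645788222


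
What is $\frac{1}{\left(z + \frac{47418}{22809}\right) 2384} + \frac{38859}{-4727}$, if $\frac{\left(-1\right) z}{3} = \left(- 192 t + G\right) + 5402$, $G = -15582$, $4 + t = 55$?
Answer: $- \frac{42202749110390443}{5133750102027872} \approx -8.2206$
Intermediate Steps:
$t = 51$ ($t = -4 + 55 = 51$)
$z = 59916$ ($z = - 3 \left(\left(\left(-192\right) 51 - 15582\right) + 5402\right) = - 3 \left(\left(-9792 - 15582\right) + 5402\right) = - 3 \left(-25374 + 5402\right) = \left(-3\right) \left(-19972\right) = 59916$)
$\frac{1}{\left(z + \frac{47418}{22809}\right) 2384} + \frac{38859}{-4727} = \frac{1}{\left(59916 + \frac{47418}{22809}\right) 2384} + \frac{38859}{-4727} = \frac{1}{59916 + 47418 \cdot \frac{1}{22809}} \cdot \frac{1}{2384} + 38859 \left(- \frac{1}{4727}\right) = \frac{1}{59916 + \frac{15806}{7603}} \cdot \frac{1}{2384} - \frac{38859}{4727} = \frac{1}{\frac{455557154}{7603}} \cdot \frac{1}{2384} - \frac{38859}{4727} = \frac{7603}{455557154} \cdot \frac{1}{2384} - \frac{38859}{4727} = \frac{7603}{1086048255136} - \frac{38859}{4727} = - \frac{42202749110390443}{5133750102027872}$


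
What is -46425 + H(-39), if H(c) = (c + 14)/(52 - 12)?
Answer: -371405/8 ≈ -46426.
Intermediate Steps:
H(c) = 7/20 + c/40 (H(c) = (14 + c)/40 = (14 + c)*(1/40) = 7/20 + c/40)
-46425 + H(-39) = -46425 + (7/20 + (1/40)*(-39)) = -46425 + (7/20 - 39/40) = -46425 - 5/8 = -371405/8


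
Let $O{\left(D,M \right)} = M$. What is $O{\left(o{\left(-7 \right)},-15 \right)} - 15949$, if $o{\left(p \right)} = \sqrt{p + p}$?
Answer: $-15964$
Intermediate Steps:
$o{\left(p \right)} = \sqrt{2} \sqrt{p}$ ($o{\left(p \right)} = \sqrt{2 p} = \sqrt{2} \sqrt{p}$)
$O{\left(o{\left(-7 \right)},-15 \right)} - 15949 = -15 - 15949 = -15964$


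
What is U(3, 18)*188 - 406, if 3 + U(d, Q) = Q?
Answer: 2414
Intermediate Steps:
U(d, Q) = -3 + Q
U(3, 18)*188 - 406 = (-3 + 18)*188 - 406 = 15*188 - 406 = 2820 - 406 = 2414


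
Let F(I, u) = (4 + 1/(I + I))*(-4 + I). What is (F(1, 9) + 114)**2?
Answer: 40401/4 ≈ 10100.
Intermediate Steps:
F(I, u) = (-4 + I)*(4 + 1/(2*I)) (F(I, u) = (4 + 1/(2*I))*(-4 + I) = (-4 + I)*(4 + 1/(2*I)))
(F(1, 9) + 114)**2 = ((-31/2 - 2/1 + 4*1) + 114)**2 = ((-31/2 - 2*1 + 4) + 114)**2 = ((-31/2 - 2 + 4) + 114)**2 = (-27/2 + 114)**2 = (201/2)**2 = 40401/4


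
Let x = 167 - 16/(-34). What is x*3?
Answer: 8541/17 ≈ 502.41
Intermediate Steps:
x = 2847/17 (x = 167 - 16*(-1/34) = 167 + 8/17 = 2847/17 ≈ 167.47)
x*3 = (2847/17)*3 = 8541/17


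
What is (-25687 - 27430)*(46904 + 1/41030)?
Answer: -102222132534157/41030 ≈ -2.4914e+9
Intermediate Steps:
(-25687 - 27430)*(46904 + 1/41030) = -53117*(46904 + 1/41030) = -53117*1924471121/41030 = -102222132534157/41030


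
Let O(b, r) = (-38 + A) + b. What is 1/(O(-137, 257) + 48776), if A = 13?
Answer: 1/48614 ≈ 2.0570e-5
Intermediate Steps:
O(b, r) = -25 + b (O(b, r) = (-38 + 13) + b = -25 + b)
1/(O(-137, 257) + 48776) = 1/((-25 - 137) + 48776) = 1/(-162 + 48776) = 1/48614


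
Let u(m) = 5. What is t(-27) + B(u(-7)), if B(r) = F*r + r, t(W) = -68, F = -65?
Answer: -388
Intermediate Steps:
B(r) = -64*r (B(r) = -65*r + r = -64*r)
t(-27) + B(u(-7)) = -68 - 64*5 = -68 - 320 = -388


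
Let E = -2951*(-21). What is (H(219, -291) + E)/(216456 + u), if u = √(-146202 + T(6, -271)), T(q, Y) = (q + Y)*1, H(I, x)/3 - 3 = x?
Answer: 13226976792/46853346403 - 61107*I*√146467/46853346403 ≈ 0.28231 - 0.00049914*I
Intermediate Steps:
H(I, x) = 9 + 3*x
T(q, Y) = Y + q (T(q, Y) = (Y + q)*1 = Y + q)
u = I*√146467 (u = √(-146202 + (-271 + 6)) = √(-146202 - 265) = √(-146467) = I*√146467 ≈ 382.71*I)
E = 61971
(H(219, -291) + E)/(216456 + u) = ((9 + 3*(-291)) + 61971)/(216456 + I*√146467) = ((9 - 873) + 61971)/(216456 + I*√146467) = (-864 + 61971)/(216456 + I*√146467) = 61107/(216456 + I*√146467)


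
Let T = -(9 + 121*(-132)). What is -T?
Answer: -15963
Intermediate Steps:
T = 15963 (T = -(9 - 15972) = -1*(-15963) = 15963)
-T = -1*15963 = -15963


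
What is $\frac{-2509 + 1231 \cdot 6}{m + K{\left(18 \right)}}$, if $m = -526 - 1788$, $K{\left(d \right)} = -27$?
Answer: $- \frac{4877}{2341} \approx -2.0833$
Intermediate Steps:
$m = -2314$ ($m = -526 - 1788 = -2314$)
$\frac{-2509 + 1231 \cdot 6}{m + K{\left(18 \right)}} = \frac{-2509 + 1231 \cdot 6}{-2314 - 27} = \frac{-2509 + 7386}{-2341} = 4877 \left(- \frac{1}{2341}\right) = - \frac{4877}{2341}$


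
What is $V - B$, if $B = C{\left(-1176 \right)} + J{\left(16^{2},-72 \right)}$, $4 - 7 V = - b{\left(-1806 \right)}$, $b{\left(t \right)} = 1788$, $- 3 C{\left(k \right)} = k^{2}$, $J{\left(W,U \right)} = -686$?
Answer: $461934$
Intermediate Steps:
$C{\left(k \right)} = - \frac{k^{2}}{3}$
$V = 256$ ($V = \frac{4}{7} - \frac{\left(-1\right) 1788}{7} = \frac{4}{7} - - \frac{1788}{7} = \frac{4}{7} + \frac{1788}{7} = 256$)
$B = -461678$ ($B = - \frac{\left(-1176\right)^{2}}{3} - 686 = \left(- \frac{1}{3}\right) 1382976 - 686 = -460992 - 686 = -461678$)
$V - B = 256 - -461678 = 256 + 461678 = 461934$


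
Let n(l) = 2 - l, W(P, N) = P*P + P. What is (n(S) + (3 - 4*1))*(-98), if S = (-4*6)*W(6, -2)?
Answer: -98882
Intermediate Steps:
W(P, N) = P + P**2 (W(P, N) = P**2 + P = P + P**2)
S = -1008 (S = (-4*6)*(6*(1 + 6)) = -144*7 = -24*42 = -1008)
(n(S) + (3 - 4*1))*(-98) = ((2 - 1*(-1008)) + (3 - 4*1))*(-98) = ((2 + 1008) + (3 - 4))*(-98) = (1010 - 1)*(-98) = 1009*(-98) = -98882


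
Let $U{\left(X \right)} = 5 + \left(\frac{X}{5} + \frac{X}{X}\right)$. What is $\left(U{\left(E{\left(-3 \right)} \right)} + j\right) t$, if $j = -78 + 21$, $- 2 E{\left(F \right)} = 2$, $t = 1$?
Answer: $- \frac{256}{5} \approx -51.2$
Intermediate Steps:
$E{\left(F \right)} = -1$ ($E{\left(F \right)} = \left(- \frac{1}{2}\right) 2 = -1$)
$j = -57$
$U{\left(X \right)} = 6 + \frac{X}{5}$ ($U{\left(X \right)} = 5 + \left(X \frac{1}{5} + 1\right) = 5 + \left(\frac{X}{5} + 1\right) = 5 + \left(1 + \frac{X}{5}\right) = 6 + \frac{X}{5}$)
$\left(U{\left(E{\left(-3 \right)} \right)} + j\right) t = \left(\left(6 + \frac{1}{5} \left(-1\right)\right) - 57\right) 1 = \left(\left(6 - \frac{1}{5}\right) - 57\right) 1 = \left(\frac{29}{5} - 57\right) 1 = \left(- \frac{256}{5}\right) 1 = - \frac{256}{5}$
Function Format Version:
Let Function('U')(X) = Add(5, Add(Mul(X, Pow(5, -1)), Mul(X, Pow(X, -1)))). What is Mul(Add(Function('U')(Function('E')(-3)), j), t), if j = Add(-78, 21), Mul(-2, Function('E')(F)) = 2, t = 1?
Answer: Rational(-256, 5) ≈ -51.200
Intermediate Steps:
Function('E')(F) = -1 (Function('E')(F) = Mul(Rational(-1, 2), 2) = -1)
j = -57
Function('U')(X) = Add(6, Mul(Rational(1, 5), X)) (Function('U')(X) = Add(5, Add(Mul(X, Rational(1, 5)), 1)) = Add(5, Add(Mul(Rational(1, 5), X), 1)) = Add(5, Add(1, Mul(Rational(1, 5), X))) = Add(6, Mul(Rational(1, 5), X)))
Mul(Add(Function('U')(Function('E')(-3)), j), t) = Mul(Add(Add(6, Mul(Rational(1, 5), -1)), -57), 1) = Mul(Add(Add(6, Rational(-1, 5)), -57), 1) = Mul(Add(Rational(29, 5), -57), 1) = Mul(Rational(-256, 5), 1) = Rational(-256, 5)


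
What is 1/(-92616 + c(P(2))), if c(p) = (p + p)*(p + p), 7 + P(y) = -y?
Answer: -1/92292 ≈ -1.0835e-5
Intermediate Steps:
P(y) = -7 - y
c(p) = 4*p² (c(p) = (2*p)*(2*p) = 4*p²)
1/(-92616 + c(P(2))) = 1/(-92616 + 4*(-7 - 1*2)²) = 1/(-92616 + 4*(-7 - 2)²) = 1/(-92616 + 4*(-9)²) = 1/(-92616 + 4*81) = 1/(-92616 + 324) = 1/(-92292) = -1/92292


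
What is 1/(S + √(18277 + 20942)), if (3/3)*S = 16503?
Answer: 5501/90769930 - √39219/272309790 ≈ 5.9877e-5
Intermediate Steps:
S = 16503
1/(S + √(18277 + 20942)) = 1/(16503 + √(18277 + 20942)) = 1/(16503 + √39219)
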